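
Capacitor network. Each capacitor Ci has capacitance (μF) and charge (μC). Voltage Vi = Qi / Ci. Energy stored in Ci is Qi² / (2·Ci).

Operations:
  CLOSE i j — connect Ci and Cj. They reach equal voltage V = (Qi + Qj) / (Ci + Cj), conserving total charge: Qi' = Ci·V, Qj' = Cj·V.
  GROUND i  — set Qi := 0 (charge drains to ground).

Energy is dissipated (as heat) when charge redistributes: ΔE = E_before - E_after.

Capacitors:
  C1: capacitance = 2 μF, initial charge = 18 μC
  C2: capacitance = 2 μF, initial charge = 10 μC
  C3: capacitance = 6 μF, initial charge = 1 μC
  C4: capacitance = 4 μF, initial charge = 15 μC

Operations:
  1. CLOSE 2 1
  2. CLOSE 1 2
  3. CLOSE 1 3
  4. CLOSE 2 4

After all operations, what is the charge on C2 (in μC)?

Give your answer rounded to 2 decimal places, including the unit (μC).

Initial: C1(2μF, Q=18μC, V=9.00V), C2(2μF, Q=10μC, V=5.00V), C3(6μF, Q=1μC, V=0.17V), C4(4μF, Q=15μC, V=3.75V)
Op 1: CLOSE 2-1: Q_total=28.00, C_total=4.00, V=7.00; Q2=14.00, Q1=14.00; dissipated=8.000
Op 2: CLOSE 1-2: Q_total=28.00, C_total=4.00, V=7.00; Q1=14.00, Q2=14.00; dissipated=0.000
Op 3: CLOSE 1-3: Q_total=15.00, C_total=8.00, V=1.88; Q1=3.75, Q3=11.25; dissipated=35.021
Op 4: CLOSE 2-4: Q_total=29.00, C_total=6.00, V=4.83; Q2=9.67, Q4=19.33; dissipated=7.042
Final charges: Q1=3.75, Q2=9.67, Q3=11.25, Q4=19.33

Answer: 9.67 μC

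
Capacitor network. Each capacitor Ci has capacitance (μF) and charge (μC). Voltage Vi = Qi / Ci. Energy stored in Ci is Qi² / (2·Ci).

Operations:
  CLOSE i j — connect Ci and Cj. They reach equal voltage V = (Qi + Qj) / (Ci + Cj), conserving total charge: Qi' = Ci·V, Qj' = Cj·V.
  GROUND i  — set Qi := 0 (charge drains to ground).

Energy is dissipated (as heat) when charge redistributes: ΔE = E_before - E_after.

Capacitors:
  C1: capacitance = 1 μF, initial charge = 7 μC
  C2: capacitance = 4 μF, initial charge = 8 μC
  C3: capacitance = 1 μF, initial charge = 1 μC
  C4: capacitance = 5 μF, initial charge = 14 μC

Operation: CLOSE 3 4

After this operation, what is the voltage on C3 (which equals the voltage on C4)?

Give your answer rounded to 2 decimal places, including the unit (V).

Initial: C1(1μF, Q=7μC, V=7.00V), C2(4μF, Q=8μC, V=2.00V), C3(1μF, Q=1μC, V=1.00V), C4(5μF, Q=14μC, V=2.80V)
Op 1: CLOSE 3-4: Q_total=15.00, C_total=6.00, V=2.50; Q3=2.50, Q4=12.50; dissipated=1.350

Answer: 2.50 V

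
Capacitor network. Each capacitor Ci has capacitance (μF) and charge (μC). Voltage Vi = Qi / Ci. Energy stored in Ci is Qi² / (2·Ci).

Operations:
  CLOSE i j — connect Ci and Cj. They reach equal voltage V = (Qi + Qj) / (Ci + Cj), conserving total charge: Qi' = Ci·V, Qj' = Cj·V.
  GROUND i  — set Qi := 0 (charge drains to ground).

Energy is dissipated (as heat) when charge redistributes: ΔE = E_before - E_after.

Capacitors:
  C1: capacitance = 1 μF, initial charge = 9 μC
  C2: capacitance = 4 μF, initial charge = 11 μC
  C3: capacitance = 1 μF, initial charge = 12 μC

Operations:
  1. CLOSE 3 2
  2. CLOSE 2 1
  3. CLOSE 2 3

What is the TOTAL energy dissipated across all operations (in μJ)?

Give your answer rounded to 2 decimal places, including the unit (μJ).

Initial: C1(1μF, Q=9μC, V=9.00V), C2(4μF, Q=11μC, V=2.75V), C3(1μF, Q=12μC, V=12.00V)
Op 1: CLOSE 3-2: Q_total=23.00, C_total=5.00, V=4.60; Q3=4.60, Q2=18.40; dissipated=34.225
Op 2: CLOSE 2-1: Q_total=27.40, C_total=5.00, V=5.48; Q2=21.92, Q1=5.48; dissipated=7.744
Op 3: CLOSE 2-3: Q_total=26.52, C_total=5.00, V=5.30; Q2=21.22, Q3=5.30; dissipated=0.310
Total dissipated: 42.279 μJ

Answer: 42.28 μJ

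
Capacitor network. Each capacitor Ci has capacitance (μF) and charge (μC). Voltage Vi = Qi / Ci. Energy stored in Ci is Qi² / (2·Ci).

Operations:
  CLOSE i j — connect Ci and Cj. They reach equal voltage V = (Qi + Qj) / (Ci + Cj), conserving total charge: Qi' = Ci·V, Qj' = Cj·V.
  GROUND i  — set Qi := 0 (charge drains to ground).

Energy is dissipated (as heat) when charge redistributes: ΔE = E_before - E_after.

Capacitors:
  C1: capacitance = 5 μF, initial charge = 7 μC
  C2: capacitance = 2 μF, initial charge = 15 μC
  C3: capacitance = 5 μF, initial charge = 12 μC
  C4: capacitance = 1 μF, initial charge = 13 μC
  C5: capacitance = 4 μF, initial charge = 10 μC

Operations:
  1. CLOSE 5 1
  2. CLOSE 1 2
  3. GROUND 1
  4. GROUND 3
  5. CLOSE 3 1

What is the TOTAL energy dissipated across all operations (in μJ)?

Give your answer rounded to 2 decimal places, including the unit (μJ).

Initial: C1(5μF, Q=7μC, V=1.40V), C2(2μF, Q=15μC, V=7.50V), C3(5μF, Q=12μC, V=2.40V), C4(1μF, Q=13μC, V=13.00V), C5(4μF, Q=10μC, V=2.50V)
Op 1: CLOSE 5-1: Q_total=17.00, C_total=9.00, V=1.89; Q5=7.56, Q1=9.44; dissipated=1.344
Op 2: CLOSE 1-2: Q_total=24.44, C_total=7.00, V=3.49; Q1=17.46, Q2=6.98; dissipated=22.489
Op 3: GROUND 1: Q1=0; energy lost=30.486
Op 4: GROUND 3: Q3=0; energy lost=14.400
Op 5: CLOSE 3-1: Q_total=0.00, C_total=10.00, V=0.00; Q3=0.00, Q1=0.00; dissipated=0.000
Total dissipated: 68.720 μJ

Answer: 68.72 μJ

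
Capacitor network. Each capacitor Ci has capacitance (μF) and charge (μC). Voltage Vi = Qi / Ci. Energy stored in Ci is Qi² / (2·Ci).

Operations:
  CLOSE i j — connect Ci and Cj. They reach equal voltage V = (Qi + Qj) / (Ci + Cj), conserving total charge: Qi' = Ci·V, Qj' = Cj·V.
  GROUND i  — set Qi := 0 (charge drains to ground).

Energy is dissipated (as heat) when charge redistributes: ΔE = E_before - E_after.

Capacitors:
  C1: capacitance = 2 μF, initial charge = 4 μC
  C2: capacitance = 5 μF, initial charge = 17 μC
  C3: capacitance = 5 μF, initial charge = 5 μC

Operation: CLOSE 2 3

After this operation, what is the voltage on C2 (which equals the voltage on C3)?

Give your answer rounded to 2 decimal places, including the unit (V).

Answer: 2.20 V

Derivation:
Initial: C1(2μF, Q=4μC, V=2.00V), C2(5μF, Q=17μC, V=3.40V), C3(5μF, Q=5μC, V=1.00V)
Op 1: CLOSE 2-3: Q_total=22.00, C_total=10.00, V=2.20; Q2=11.00, Q3=11.00; dissipated=7.200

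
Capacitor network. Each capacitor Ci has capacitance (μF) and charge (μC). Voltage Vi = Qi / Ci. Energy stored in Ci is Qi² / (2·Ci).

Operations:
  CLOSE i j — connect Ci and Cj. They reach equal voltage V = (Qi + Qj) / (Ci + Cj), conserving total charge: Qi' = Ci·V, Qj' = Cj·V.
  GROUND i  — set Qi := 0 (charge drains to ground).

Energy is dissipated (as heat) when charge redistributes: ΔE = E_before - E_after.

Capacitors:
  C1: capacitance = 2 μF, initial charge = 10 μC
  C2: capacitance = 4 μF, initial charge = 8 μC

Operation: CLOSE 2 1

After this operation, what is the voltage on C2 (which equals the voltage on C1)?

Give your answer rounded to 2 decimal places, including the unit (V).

Initial: C1(2μF, Q=10μC, V=5.00V), C2(4μF, Q=8μC, V=2.00V)
Op 1: CLOSE 2-1: Q_total=18.00, C_total=6.00, V=3.00; Q2=12.00, Q1=6.00; dissipated=6.000

Answer: 3.00 V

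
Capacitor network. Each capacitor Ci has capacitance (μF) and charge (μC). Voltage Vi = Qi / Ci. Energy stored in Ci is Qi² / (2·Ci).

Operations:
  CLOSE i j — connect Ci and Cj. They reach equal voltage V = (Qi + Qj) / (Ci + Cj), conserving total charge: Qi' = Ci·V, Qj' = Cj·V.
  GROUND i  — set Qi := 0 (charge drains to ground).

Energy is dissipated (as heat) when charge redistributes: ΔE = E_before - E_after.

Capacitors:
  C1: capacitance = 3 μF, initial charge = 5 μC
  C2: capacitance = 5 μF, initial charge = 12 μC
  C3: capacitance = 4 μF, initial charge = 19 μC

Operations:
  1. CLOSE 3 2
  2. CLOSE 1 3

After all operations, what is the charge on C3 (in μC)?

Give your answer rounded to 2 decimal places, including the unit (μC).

Answer: 10.73 μC

Derivation:
Initial: C1(3μF, Q=5μC, V=1.67V), C2(5μF, Q=12μC, V=2.40V), C3(4μF, Q=19μC, V=4.75V)
Op 1: CLOSE 3-2: Q_total=31.00, C_total=9.00, V=3.44; Q3=13.78, Q2=17.22; dissipated=6.136
Op 2: CLOSE 1-3: Q_total=18.78, C_total=7.00, V=2.68; Q1=8.05, Q3=10.73; dissipated=2.709
Final charges: Q1=8.05, Q2=17.22, Q3=10.73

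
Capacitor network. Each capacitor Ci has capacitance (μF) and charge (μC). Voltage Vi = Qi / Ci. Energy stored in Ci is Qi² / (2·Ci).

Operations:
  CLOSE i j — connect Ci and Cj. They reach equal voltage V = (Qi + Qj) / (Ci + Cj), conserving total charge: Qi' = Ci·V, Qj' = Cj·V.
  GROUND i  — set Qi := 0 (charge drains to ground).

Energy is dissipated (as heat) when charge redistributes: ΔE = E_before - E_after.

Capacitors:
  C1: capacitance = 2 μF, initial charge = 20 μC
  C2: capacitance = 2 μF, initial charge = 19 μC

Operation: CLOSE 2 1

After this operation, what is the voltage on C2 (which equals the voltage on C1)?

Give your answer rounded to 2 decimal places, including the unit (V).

Answer: 9.75 V

Derivation:
Initial: C1(2μF, Q=20μC, V=10.00V), C2(2μF, Q=19μC, V=9.50V)
Op 1: CLOSE 2-1: Q_total=39.00, C_total=4.00, V=9.75; Q2=19.50, Q1=19.50; dissipated=0.125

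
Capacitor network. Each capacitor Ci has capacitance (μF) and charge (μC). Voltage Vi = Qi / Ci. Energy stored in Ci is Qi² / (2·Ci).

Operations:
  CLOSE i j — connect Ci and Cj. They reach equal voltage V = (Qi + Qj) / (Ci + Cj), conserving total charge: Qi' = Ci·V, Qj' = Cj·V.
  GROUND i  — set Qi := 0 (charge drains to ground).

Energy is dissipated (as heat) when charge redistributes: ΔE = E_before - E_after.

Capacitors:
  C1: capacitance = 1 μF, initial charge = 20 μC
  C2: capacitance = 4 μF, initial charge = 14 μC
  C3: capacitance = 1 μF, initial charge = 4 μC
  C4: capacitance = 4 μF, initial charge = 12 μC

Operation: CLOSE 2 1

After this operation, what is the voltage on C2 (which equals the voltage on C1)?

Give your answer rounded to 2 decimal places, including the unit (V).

Answer: 6.80 V

Derivation:
Initial: C1(1μF, Q=20μC, V=20.00V), C2(4μF, Q=14μC, V=3.50V), C3(1μF, Q=4μC, V=4.00V), C4(4μF, Q=12μC, V=3.00V)
Op 1: CLOSE 2-1: Q_total=34.00, C_total=5.00, V=6.80; Q2=27.20, Q1=6.80; dissipated=108.900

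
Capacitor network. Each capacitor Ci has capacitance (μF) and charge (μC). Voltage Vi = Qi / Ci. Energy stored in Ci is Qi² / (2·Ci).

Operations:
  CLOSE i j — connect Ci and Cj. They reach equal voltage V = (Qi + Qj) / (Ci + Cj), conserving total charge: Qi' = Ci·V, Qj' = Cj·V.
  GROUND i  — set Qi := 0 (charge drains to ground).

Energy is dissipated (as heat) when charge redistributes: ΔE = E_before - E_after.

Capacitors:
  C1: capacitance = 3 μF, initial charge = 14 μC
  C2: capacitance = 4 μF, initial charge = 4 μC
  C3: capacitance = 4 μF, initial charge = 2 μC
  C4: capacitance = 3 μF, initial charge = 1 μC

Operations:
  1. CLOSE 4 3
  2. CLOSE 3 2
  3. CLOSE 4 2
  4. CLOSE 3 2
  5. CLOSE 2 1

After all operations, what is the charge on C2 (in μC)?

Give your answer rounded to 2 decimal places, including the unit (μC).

Answer: 9.49 μC

Derivation:
Initial: C1(3μF, Q=14μC, V=4.67V), C2(4μF, Q=4μC, V=1.00V), C3(4μF, Q=2μC, V=0.50V), C4(3μF, Q=1μC, V=0.33V)
Op 1: CLOSE 4-3: Q_total=3.00, C_total=7.00, V=0.43; Q4=1.29, Q3=1.71; dissipated=0.024
Op 2: CLOSE 3-2: Q_total=5.71, C_total=8.00, V=0.71; Q3=2.86, Q2=2.86; dissipated=0.327
Op 3: CLOSE 4-2: Q_total=4.14, C_total=7.00, V=0.59; Q4=1.78, Q2=2.37; dissipated=0.070
Op 4: CLOSE 3-2: Q_total=5.22, C_total=8.00, V=0.65; Q3=2.61, Q2=2.61; dissipated=0.015
Op 5: CLOSE 2-1: Q_total=16.61, C_total=7.00, V=2.37; Q2=9.49, Q1=7.12; dissipated=13.808
Final charges: Q1=7.12, Q2=9.49, Q3=2.61, Q4=1.78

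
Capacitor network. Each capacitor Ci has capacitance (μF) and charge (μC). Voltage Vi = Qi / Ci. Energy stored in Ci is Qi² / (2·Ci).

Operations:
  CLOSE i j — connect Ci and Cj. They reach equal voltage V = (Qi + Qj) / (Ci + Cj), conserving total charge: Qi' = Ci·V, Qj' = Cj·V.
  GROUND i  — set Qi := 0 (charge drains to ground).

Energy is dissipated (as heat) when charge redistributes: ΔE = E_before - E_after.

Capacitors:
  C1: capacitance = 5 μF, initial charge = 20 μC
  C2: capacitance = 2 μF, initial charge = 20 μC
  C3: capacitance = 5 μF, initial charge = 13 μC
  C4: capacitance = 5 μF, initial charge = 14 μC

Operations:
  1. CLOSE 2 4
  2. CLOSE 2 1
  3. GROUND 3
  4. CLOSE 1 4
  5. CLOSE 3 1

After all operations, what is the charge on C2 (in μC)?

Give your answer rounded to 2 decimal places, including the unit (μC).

Answer: 8.49 μC

Derivation:
Initial: C1(5μF, Q=20μC, V=4.00V), C2(2μF, Q=20μC, V=10.00V), C3(5μF, Q=13μC, V=2.60V), C4(5μF, Q=14μC, V=2.80V)
Op 1: CLOSE 2-4: Q_total=34.00, C_total=7.00, V=4.86; Q2=9.71, Q4=24.29; dissipated=37.029
Op 2: CLOSE 2-1: Q_total=29.71, C_total=7.00, V=4.24; Q2=8.49, Q1=21.22; dissipated=0.525
Op 3: GROUND 3: Q3=0; energy lost=16.900
Op 4: CLOSE 1-4: Q_total=45.51, C_total=10.00, V=4.55; Q1=22.76, Q4=22.76; dissipated=0.469
Op 5: CLOSE 3-1: Q_total=22.76, C_total=10.00, V=2.28; Q3=11.38, Q1=11.38; dissipated=25.890
Final charges: Q1=11.38, Q2=8.49, Q3=11.38, Q4=22.76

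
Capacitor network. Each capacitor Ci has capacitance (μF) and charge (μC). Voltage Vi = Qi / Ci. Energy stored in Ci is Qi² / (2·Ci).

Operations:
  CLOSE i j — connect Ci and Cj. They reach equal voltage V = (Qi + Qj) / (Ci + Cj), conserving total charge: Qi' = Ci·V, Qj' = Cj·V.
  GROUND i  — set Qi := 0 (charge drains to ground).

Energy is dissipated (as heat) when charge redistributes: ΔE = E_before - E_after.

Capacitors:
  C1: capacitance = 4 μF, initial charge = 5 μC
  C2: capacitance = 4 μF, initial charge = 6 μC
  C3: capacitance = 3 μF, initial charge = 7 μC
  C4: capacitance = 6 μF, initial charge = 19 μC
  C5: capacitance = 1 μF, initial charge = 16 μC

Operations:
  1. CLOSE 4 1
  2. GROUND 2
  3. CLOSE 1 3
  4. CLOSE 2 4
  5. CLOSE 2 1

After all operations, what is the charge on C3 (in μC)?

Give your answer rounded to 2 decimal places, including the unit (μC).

Initial: C1(4μF, Q=5μC, V=1.25V), C2(4μF, Q=6μC, V=1.50V), C3(3μF, Q=7μC, V=2.33V), C4(6μF, Q=19μC, V=3.17V), C5(1μF, Q=16μC, V=16.00V)
Op 1: CLOSE 4-1: Q_total=24.00, C_total=10.00, V=2.40; Q4=14.40, Q1=9.60; dissipated=4.408
Op 2: GROUND 2: Q2=0; energy lost=4.500
Op 3: CLOSE 1-3: Q_total=16.60, C_total=7.00, V=2.37; Q1=9.49, Q3=7.11; dissipated=0.004
Op 4: CLOSE 2-4: Q_total=14.40, C_total=10.00, V=1.44; Q2=5.76, Q4=8.64; dissipated=6.912
Op 5: CLOSE 2-1: Q_total=15.25, C_total=8.00, V=1.91; Q2=7.62, Q1=7.62; dissipated=0.868
Final charges: Q1=7.62, Q2=7.62, Q3=7.11, Q4=8.64, Q5=16.00

Answer: 7.11 μC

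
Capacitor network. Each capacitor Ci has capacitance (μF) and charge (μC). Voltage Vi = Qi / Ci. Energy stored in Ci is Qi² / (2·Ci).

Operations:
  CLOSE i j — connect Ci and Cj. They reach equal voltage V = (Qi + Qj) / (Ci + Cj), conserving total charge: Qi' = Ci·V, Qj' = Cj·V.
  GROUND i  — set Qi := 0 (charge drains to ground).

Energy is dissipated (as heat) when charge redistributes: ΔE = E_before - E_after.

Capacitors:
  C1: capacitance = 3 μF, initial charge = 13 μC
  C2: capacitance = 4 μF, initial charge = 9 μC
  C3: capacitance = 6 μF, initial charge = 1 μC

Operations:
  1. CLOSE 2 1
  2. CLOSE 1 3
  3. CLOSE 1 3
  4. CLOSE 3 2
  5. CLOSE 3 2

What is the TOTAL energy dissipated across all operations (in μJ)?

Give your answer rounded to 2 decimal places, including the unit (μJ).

Answer: 17.30 μJ

Derivation:
Initial: C1(3μF, Q=13μC, V=4.33V), C2(4μF, Q=9μC, V=2.25V), C3(6μF, Q=1μC, V=0.17V)
Op 1: CLOSE 2-1: Q_total=22.00, C_total=7.00, V=3.14; Q2=12.57, Q1=9.43; dissipated=3.720
Op 2: CLOSE 1-3: Q_total=10.43, C_total=9.00, V=1.16; Q1=3.48, Q3=6.95; dissipated=8.858
Op 3: CLOSE 1-3: Q_total=10.43, C_total=9.00, V=1.16; Q1=3.48, Q3=6.95; dissipated=0.000
Op 4: CLOSE 3-2: Q_total=19.52, C_total=10.00, V=1.95; Q3=11.71, Q2=7.81; dissipated=4.724
Op 5: CLOSE 3-2: Q_total=19.52, C_total=10.00, V=1.95; Q3=11.71, Q2=7.81; dissipated=0.000
Total dissipated: 17.302 μJ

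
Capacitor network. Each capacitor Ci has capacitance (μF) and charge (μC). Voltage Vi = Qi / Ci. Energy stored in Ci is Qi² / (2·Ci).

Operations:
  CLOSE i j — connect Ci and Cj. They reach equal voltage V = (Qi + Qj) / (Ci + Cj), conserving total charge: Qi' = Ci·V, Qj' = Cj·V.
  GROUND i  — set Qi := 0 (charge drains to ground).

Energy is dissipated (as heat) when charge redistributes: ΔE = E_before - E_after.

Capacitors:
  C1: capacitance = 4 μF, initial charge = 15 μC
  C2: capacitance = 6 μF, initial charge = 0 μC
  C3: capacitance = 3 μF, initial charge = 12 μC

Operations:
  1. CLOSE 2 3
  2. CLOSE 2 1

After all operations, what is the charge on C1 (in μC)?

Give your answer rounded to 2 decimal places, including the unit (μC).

Initial: C1(4μF, Q=15μC, V=3.75V), C2(6μF, Q=0μC, V=0.00V), C3(3μF, Q=12μC, V=4.00V)
Op 1: CLOSE 2-3: Q_total=12.00, C_total=9.00, V=1.33; Q2=8.00, Q3=4.00; dissipated=16.000
Op 2: CLOSE 2-1: Q_total=23.00, C_total=10.00, V=2.30; Q2=13.80, Q1=9.20; dissipated=7.008
Final charges: Q1=9.20, Q2=13.80, Q3=4.00

Answer: 9.20 μC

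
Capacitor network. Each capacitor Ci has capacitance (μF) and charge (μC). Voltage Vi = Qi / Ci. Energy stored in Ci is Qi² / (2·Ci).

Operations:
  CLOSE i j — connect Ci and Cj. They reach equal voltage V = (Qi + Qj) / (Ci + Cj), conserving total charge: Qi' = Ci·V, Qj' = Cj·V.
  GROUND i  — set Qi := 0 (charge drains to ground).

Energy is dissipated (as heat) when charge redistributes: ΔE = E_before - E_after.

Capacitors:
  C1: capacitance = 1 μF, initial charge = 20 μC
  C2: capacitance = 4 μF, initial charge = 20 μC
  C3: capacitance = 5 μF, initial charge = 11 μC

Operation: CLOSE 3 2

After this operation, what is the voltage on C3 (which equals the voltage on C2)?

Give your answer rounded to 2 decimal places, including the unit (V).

Initial: C1(1μF, Q=20μC, V=20.00V), C2(4μF, Q=20μC, V=5.00V), C3(5μF, Q=11μC, V=2.20V)
Op 1: CLOSE 3-2: Q_total=31.00, C_total=9.00, V=3.44; Q3=17.22, Q2=13.78; dissipated=8.711

Answer: 3.44 V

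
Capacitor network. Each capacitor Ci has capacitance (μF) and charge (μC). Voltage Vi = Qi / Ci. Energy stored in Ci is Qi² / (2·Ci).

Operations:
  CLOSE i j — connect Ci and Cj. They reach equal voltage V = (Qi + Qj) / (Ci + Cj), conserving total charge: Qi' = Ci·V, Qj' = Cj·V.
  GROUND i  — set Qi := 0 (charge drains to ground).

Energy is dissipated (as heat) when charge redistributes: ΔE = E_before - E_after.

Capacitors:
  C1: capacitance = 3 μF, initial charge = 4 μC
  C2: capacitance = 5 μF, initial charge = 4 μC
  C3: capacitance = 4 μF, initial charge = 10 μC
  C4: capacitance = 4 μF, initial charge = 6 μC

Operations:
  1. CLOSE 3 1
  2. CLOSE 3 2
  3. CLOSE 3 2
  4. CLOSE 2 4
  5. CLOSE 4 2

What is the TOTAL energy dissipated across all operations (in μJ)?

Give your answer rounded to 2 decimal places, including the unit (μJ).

Initial: C1(3μF, Q=4μC, V=1.33V), C2(5μF, Q=4μC, V=0.80V), C3(4μF, Q=10μC, V=2.50V), C4(4μF, Q=6μC, V=1.50V)
Op 1: CLOSE 3-1: Q_total=14.00, C_total=7.00, V=2.00; Q3=8.00, Q1=6.00; dissipated=1.167
Op 2: CLOSE 3-2: Q_total=12.00, C_total=9.00, V=1.33; Q3=5.33, Q2=6.67; dissipated=1.600
Op 3: CLOSE 3-2: Q_total=12.00, C_total=9.00, V=1.33; Q3=5.33, Q2=6.67; dissipated=0.000
Op 4: CLOSE 2-4: Q_total=12.67, C_total=9.00, V=1.41; Q2=7.04, Q4=5.63; dissipated=0.031
Op 5: CLOSE 4-2: Q_total=12.67, C_total=9.00, V=1.41; Q4=5.63, Q2=7.04; dissipated=0.000
Total dissipated: 2.798 μJ

Answer: 2.80 μJ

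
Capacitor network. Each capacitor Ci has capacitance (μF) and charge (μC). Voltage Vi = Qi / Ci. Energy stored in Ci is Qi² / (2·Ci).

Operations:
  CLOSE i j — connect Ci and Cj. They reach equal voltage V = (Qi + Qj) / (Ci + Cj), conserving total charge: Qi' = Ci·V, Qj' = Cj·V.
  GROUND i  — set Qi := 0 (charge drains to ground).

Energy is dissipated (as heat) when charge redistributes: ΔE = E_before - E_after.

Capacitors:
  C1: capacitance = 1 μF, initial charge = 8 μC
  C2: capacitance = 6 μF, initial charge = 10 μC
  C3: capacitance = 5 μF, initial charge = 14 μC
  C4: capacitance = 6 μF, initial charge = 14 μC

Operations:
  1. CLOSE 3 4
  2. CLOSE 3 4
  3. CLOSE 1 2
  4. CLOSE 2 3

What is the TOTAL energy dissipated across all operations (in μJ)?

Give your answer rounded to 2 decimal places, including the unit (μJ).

Answer: 17.49 μJ

Derivation:
Initial: C1(1μF, Q=8μC, V=8.00V), C2(6μF, Q=10μC, V=1.67V), C3(5μF, Q=14μC, V=2.80V), C4(6μF, Q=14μC, V=2.33V)
Op 1: CLOSE 3-4: Q_total=28.00, C_total=11.00, V=2.55; Q3=12.73, Q4=15.27; dissipated=0.297
Op 2: CLOSE 3-4: Q_total=28.00, C_total=11.00, V=2.55; Q3=12.73, Q4=15.27; dissipated=0.000
Op 3: CLOSE 1-2: Q_total=18.00, C_total=7.00, V=2.57; Q1=2.57, Q2=15.43; dissipated=17.190
Op 4: CLOSE 2-3: Q_total=28.16, C_total=11.00, V=2.56; Q2=15.36, Q3=12.80; dissipated=0.001
Total dissipated: 17.488 μJ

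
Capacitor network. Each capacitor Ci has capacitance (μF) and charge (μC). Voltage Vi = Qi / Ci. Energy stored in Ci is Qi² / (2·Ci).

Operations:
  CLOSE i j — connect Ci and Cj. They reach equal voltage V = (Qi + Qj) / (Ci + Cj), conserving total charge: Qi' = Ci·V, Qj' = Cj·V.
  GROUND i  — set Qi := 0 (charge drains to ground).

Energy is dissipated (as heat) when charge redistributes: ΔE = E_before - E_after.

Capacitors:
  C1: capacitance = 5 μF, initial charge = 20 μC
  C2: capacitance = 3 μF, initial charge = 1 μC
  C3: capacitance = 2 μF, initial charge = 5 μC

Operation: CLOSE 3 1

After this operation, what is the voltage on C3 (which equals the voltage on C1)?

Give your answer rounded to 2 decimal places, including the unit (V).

Answer: 3.57 V

Derivation:
Initial: C1(5μF, Q=20μC, V=4.00V), C2(3μF, Q=1μC, V=0.33V), C3(2μF, Q=5μC, V=2.50V)
Op 1: CLOSE 3-1: Q_total=25.00, C_total=7.00, V=3.57; Q3=7.14, Q1=17.86; dissipated=1.607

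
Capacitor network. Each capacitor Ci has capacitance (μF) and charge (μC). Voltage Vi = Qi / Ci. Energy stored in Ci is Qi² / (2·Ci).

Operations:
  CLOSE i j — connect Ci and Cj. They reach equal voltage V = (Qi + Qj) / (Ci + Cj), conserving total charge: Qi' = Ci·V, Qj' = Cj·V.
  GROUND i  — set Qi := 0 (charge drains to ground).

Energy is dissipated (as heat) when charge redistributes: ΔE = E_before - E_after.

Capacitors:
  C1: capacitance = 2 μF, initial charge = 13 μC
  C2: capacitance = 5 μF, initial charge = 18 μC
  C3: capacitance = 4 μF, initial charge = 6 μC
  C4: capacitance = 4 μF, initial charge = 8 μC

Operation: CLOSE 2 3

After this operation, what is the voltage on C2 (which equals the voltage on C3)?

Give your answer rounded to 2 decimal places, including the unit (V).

Initial: C1(2μF, Q=13μC, V=6.50V), C2(5μF, Q=18μC, V=3.60V), C3(4μF, Q=6μC, V=1.50V), C4(4μF, Q=8μC, V=2.00V)
Op 1: CLOSE 2-3: Q_total=24.00, C_total=9.00, V=2.67; Q2=13.33, Q3=10.67; dissipated=4.900

Answer: 2.67 V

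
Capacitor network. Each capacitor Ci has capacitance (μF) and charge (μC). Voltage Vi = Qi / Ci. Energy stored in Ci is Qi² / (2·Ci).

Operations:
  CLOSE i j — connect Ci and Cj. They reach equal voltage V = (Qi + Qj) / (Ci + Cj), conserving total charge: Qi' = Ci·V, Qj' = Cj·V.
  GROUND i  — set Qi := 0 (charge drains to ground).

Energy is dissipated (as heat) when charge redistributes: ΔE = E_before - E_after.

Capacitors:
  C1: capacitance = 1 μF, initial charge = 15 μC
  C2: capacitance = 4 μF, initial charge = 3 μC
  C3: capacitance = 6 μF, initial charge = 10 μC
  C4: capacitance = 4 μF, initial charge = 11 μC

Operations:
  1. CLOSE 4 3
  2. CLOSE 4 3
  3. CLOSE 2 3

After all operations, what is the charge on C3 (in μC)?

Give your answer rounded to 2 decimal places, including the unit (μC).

Answer: 9.36 μC

Derivation:
Initial: C1(1μF, Q=15μC, V=15.00V), C2(4μF, Q=3μC, V=0.75V), C3(6μF, Q=10μC, V=1.67V), C4(4μF, Q=11μC, V=2.75V)
Op 1: CLOSE 4-3: Q_total=21.00, C_total=10.00, V=2.10; Q4=8.40, Q3=12.60; dissipated=1.408
Op 2: CLOSE 4-3: Q_total=21.00, C_total=10.00, V=2.10; Q4=8.40, Q3=12.60; dissipated=0.000
Op 3: CLOSE 2-3: Q_total=15.60, C_total=10.00, V=1.56; Q2=6.24, Q3=9.36; dissipated=2.187
Final charges: Q1=15.00, Q2=6.24, Q3=9.36, Q4=8.40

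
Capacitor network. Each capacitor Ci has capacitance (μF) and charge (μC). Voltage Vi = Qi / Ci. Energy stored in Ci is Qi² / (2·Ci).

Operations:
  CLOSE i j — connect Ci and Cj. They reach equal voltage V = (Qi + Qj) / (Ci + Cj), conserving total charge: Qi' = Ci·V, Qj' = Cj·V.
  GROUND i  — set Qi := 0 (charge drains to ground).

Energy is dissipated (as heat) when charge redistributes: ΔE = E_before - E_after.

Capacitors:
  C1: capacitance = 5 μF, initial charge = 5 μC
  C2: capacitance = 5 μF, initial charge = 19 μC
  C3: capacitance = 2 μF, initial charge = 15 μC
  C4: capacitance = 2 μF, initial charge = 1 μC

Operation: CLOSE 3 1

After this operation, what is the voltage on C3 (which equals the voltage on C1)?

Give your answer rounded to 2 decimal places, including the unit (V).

Answer: 2.86 V

Derivation:
Initial: C1(5μF, Q=5μC, V=1.00V), C2(5μF, Q=19μC, V=3.80V), C3(2μF, Q=15μC, V=7.50V), C4(2μF, Q=1μC, V=0.50V)
Op 1: CLOSE 3-1: Q_total=20.00, C_total=7.00, V=2.86; Q3=5.71, Q1=14.29; dissipated=30.179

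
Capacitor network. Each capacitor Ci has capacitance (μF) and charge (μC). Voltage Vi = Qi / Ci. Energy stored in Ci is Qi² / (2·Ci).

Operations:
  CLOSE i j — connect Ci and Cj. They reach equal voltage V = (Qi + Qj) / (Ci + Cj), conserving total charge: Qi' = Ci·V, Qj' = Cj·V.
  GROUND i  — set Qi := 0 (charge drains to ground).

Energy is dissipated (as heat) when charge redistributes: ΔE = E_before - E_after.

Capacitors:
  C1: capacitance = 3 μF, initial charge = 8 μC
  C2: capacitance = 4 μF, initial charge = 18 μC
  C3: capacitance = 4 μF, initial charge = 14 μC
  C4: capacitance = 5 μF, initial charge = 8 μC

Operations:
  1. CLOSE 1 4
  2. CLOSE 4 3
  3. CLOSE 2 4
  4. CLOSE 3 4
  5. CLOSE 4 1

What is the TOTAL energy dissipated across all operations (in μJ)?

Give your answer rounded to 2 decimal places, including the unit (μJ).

Initial: C1(3μF, Q=8μC, V=2.67V), C2(4μF, Q=18μC, V=4.50V), C3(4μF, Q=14μC, V=3.50V), C4(5μF, Q=8μC, V=1.60V)
Op 1: CLOSE 1-4: Q_total=16.00, C_total=8.00, V=2.00; Q1=6.00, Q4=10.00; dissipated=1.067
Op 2: CLOSE 4-3: Q_total=24.00, C_total=9.00, V=2.67; Q4=13.33, Q3=10.67; dissipated=2.500
Op 3: CLOSE 2-4: Q_total=31.33, C_total=9.00, V=3.48; Q2=13.93, Q4=17.41; dissipated=3.735
Op 4: CLOSE 3-4: Q_total=28.07, C_total=9.00, V=3.12; Q3=12.48, Q4=15.60; dissipated=0.738
Op 5: CLOSE 4-1: Q_total=21.60, C_total=8.00, V=2.70; Q4=13.50, Q1=8.10; dissipated=1.175
Total dissipated: 9.214 μJ

Answer: 9.21 μJ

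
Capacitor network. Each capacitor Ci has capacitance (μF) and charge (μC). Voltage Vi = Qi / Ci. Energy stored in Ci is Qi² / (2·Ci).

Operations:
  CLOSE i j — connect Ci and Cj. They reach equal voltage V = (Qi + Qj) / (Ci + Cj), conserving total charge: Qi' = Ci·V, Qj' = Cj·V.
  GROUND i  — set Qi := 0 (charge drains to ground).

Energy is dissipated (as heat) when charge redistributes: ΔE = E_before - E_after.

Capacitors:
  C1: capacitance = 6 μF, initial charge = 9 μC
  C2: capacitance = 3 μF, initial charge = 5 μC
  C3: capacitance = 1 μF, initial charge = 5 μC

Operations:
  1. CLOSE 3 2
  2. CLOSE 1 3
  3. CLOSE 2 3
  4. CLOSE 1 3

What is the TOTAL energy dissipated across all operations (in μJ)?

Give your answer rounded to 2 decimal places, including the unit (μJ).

Initial: C1(6μF, Q=9μC, V=1.50V), C2(3μF, Q=5μC, V=1.67V), C3(1μF, Q=5μC, V=5.00V)
Op 1: CLOSE 3-2: Q_total=10.00, C_total=4.00, V=2.50; Q3=2.50, Q2=7.50; dissipated=4.167
Op 2: CLOSE 1-3: Q_total=11.50, C_total=7.00, V=1.64; Q1=9.86, Q3=1.64; dissipated=0.429
Op 3: CLOSE 2-3: Q_total=9.14, C_total=4.00, V=2.29; Q2=6.86, Q3=2.29; dissipated=0.276
Op 4: CLOSE 1-3: Q_total=12.14, C_total=7.00, V=1.73; Q1=10.41, Q3=1.73; dissipated=0.177
Total dissipated: 5.048 μJ

Answer: 5.05 μJ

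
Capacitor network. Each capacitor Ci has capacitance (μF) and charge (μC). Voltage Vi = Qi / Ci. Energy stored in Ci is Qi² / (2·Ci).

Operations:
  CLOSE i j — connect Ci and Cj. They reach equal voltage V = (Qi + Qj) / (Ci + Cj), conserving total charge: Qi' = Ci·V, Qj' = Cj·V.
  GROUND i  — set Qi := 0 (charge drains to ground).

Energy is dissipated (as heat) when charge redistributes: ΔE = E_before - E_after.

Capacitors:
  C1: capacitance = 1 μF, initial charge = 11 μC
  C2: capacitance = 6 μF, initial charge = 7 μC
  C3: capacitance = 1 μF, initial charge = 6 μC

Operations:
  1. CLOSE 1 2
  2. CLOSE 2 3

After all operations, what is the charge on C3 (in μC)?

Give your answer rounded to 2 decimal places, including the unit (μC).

Initial: C1(1μF, Q=11μC, V=11.00V), C2(6μF, Q=7μC, V=1.17V), C3(1μF, Q=6μC, V=6.00V)
Op 1: CLOSE 1-2: Q_total=18.00, C_total=7.00, V=2.57; Q1=2.57, Q2=15.43; dissipated=41.440
Op 2: CLOSE 2-3: Q_total=21.43, C_total=7.00, V=3.06; Q2=18.37, Q3=3.06; dissipated=5.038
Final charges: Q1=2.57, Q2=18.37, Q3=3.06

Answer: 3.06 μC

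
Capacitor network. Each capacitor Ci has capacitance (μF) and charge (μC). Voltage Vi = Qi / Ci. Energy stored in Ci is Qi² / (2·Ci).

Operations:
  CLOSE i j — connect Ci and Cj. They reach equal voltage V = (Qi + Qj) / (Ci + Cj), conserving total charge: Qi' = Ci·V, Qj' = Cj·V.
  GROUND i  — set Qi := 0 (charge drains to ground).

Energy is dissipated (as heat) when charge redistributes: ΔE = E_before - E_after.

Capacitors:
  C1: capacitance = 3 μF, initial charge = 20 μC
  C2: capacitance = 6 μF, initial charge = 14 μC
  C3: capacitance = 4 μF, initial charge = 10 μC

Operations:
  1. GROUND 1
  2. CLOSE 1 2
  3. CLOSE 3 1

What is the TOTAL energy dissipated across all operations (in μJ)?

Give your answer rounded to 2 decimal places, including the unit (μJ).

Answer: 72.88 μJ

Derivation:
Initial: C1(3μF, Q=20μC, V=6.67V), C2(6μF, Q=14μC, V=2.33V), C3(4μF, Q=10μC, V=2.50V)
Op 1: GROUND 1: Q1=0; energy lost=66.667
Op 2: CLOSE 1-2: Q_total=14.00, C_total=9.00, V=1.56; Q1=4.67, Q2=9.33; dissipated=5.444
Op 3: CLOSE 3-1: Q_total=14.67, C_total=7.00, V=2.10; Q3=8.38, Q1=6.29; dissipated=0.765
Total dissipated: 72.876 μJ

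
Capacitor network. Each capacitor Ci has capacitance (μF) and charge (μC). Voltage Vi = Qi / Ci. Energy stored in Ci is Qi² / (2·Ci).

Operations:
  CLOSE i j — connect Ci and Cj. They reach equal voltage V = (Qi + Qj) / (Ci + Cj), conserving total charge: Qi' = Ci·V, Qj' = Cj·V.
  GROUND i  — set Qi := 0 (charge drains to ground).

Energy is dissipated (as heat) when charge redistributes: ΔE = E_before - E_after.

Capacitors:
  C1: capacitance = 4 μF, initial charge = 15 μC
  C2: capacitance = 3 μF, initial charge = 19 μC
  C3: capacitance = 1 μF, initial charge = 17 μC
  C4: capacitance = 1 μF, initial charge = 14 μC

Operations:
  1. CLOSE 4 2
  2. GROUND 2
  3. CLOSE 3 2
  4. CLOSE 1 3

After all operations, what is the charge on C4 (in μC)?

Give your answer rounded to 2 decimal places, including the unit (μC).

Answer: 8.25 μC

Derivation:
Initial: C1(4μF, Q=15μC, V=3.75V), C2(3μF, Q=19μC, V=6.33V), C3(1μF, Q=17μC, V=17.00V), C4(1μF, Q=14μC, V=14.00V)
Op 1: CLOSE 4-2: Q_total=33.00, C_total=4.00, V=8.25; Q4=8.25, Q2=24.75; dissipated=22.042
Op 2: GROUND 2: Q2=0; energy lost=102.094
Op 3: CLOSE 3-2: Q_total=17.00, C_total=4.00, V=4.25; Q3=4.25, Q2=12.75; dissipated=108.375
Op 4: CLOSE 1-3: Q_total=19.25, C_total=5.00, V=3.85; Q1=15.40, Q3=3.85; dissipated=0.100
Final charges: Q1=15.40, Q2=12.75, Q3=3.85, Q4=8.25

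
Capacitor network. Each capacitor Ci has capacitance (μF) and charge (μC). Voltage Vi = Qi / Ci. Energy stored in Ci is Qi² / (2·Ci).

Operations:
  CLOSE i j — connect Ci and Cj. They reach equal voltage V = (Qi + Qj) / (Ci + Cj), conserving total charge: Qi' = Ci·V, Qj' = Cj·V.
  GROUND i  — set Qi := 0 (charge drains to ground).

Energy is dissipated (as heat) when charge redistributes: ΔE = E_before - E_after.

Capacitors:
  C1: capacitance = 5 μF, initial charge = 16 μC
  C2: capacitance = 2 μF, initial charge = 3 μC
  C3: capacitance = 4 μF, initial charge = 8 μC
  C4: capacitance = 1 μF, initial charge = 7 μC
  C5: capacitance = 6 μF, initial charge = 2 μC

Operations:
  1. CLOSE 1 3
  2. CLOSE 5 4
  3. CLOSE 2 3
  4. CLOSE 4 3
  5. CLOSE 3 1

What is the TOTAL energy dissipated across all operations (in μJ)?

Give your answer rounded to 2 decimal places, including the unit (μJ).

Initial: C1(5μF, Q=16μC, V=3.20V), C2(2μF, Q=3μC, V=1.50V), C3(4μF, Q=8μC, V=2.00V), C4(1μF, Q=7μC, V=7.00V), C5(6μF, Q=2μC, V=0.33V)
Op 1: CLOSE 1-3: Q_total=24.00, C_total=9.00, V=2.67; Q1=13.33, Q3=10.67; dissipated=1.600
Op 2: CLOSE 5-4: Q_total=9.00, C_total=7.00, V=1.29; Q5=7.71, Q4=1.29; dissipated=19.048
Op 3: CLOSE 2-3: Q_total=13.67, C_total=6.00, V=2.28; Q2=4.56, Q3=9.11; dissipated=0.907
Op 4: CLOSE 4-3: Q_total=10.40, C_total=5.00, V=2.08; Q4=2.08, Q3=8.32; dissipated=0.394
Op 5: CLOSE 3-1: Q_total=21.65, C_total=9.00, V=2.41; Q3=9.62, Q1=12.03; dissipated=0.383
Total dissipated: 22.332 μJ

Answer: 22.33 μJ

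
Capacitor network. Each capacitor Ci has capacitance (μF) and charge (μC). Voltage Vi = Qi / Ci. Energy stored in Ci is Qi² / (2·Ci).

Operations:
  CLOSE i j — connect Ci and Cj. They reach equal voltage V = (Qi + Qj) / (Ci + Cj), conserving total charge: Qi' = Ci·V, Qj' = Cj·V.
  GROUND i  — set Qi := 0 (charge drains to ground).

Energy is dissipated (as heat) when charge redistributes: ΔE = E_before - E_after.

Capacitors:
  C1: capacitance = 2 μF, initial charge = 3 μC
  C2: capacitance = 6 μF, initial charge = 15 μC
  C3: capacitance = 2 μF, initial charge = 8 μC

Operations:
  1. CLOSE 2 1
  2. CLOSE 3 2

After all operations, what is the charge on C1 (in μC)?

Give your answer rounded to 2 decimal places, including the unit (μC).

Answer: 4.50 μC

Derivation:
Initial: C1(2μF, Q=3μC, V=1.50V), C2(6μF, Q=15μC, V=2.50V), C3(2μF, Q=8μC, V=4.00V)
Op 1: CLOSE 2-1: Q_total=18.00, C_total=8.00, V=2.25; Q2=13.50, Q1=4.50; dissipated=0.750
Op 2: CLOSE 3-2: Q_total=21.50, C_total=8.00, V=2.69; Q3=5.38, Q2=16.12; dissipated=2.297
Final charges: Q1=4.50, Q2=16.12, Q3=5.38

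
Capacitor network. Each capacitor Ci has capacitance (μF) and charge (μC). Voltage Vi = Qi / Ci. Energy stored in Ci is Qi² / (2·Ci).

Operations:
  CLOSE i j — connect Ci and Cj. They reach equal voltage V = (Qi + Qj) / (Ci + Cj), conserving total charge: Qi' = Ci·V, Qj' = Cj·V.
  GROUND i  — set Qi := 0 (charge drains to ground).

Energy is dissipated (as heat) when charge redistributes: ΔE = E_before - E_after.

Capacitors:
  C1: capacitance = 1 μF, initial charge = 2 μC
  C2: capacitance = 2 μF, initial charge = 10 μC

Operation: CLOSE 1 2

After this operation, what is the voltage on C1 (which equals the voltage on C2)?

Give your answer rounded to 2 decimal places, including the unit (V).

Initial: C1(1μF, Q=2μC, V=2.00V), C2(2μF, Q=10μC, V=5.00V)
Op 1: CLOSE 1-2: Q_total=12.00, C_total=3.00, V=4.00; Q1=4.00, Q2=8.00; dissipated=3.000

Answer: 4.00 V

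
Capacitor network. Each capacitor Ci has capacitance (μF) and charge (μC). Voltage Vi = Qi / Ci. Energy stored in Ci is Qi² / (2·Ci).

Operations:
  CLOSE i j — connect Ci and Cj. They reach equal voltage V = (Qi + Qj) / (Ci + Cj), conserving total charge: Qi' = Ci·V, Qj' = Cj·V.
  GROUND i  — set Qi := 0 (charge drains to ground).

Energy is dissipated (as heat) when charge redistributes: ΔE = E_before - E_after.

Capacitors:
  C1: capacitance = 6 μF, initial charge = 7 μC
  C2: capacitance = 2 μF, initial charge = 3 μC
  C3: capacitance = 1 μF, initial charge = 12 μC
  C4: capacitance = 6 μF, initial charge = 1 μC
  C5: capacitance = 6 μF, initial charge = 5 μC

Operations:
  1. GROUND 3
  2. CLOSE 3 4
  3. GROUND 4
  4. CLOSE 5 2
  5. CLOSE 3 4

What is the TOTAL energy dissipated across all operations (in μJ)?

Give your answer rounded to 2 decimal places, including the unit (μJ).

Answer: 72.42 μJ

Derivation:
Initial: C1(6μF, Q=7μC, V=1.17V), C2(2μF, Q=3μC, V=1.50V), C3(1μF, Q=12μC, V=12.00V), C4(6μF, Q=1μC, V=0.17V), C5(6μF, Q=5μC, V=0.83V)
Op 1: GROUND 3: Q3=0; energy lost=72.000
Op 2: CLOSE 3-4: Q_total=1.00, C_total=7.00, V=0.14; Q3=0.14, Q4=0.86; dissipated=0.012
Op 3: GROUND 4: Q4=0; energy lost=0.061
Op 4: CLOSE 5-2: Q_total=8.00, C_total=8.00, V=1.00; Q5=6.00, Q2=2.00; dissipated=0.333
Op 5: CLOSE 3-4: Q_total=0.14, C_total=7.00, V=0.02; Q3=0.02, Q4=0.12; dissipated=0.009
Total dissipated: 72.415 μJ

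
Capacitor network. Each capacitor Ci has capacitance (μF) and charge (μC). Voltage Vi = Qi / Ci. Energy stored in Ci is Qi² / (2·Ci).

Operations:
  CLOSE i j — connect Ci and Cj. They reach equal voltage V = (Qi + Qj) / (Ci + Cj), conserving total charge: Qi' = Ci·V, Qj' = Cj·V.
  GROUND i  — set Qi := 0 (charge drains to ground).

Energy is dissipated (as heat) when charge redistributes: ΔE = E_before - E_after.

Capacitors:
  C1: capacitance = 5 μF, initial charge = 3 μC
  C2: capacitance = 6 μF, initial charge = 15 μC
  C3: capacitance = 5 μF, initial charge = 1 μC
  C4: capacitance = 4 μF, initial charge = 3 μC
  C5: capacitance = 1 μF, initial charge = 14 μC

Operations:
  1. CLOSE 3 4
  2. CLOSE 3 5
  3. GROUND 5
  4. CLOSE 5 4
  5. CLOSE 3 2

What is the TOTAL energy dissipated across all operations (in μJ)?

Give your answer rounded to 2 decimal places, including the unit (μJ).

Initial: C1(5μF, Q=3μC, V=0.60V), C2(6μF, Q=15μC, V=2.50V), C3(5μF, Q=1μC, V=0.20V), C4(4μF, Q=3μC, V=0.75V), C5(1μF, Q=14μC, V=14.00V)
Op 1: CLOSE 3-4: Q_total=4.00, C_total=9.00, V=0.44; Q3=2.22, Q4=1.78; dissipated=0.336
Op 2: CLOSE 3-5: Q_total=16.22, C_total=6.00, V=2.70; Q3=13.52, Q5=2.70; dissipated=76.564
Op 3: GROUND 5: Q5=0; energy lost=3.655
Op 4: CLOSE 5-4: Q_total=1.78, C_total=5.00, V=0.36; Q5=0.36, Q4=1.42; dissipated=0.079
Op 5: CLOSE 3-2: Q_total=28.52, C_total=11.00, V=2.59; Q3=12.96, Q2=15.56; dissipated=0.057
Total dissipated: 80.691 μJ

Answer: 80.69 μJ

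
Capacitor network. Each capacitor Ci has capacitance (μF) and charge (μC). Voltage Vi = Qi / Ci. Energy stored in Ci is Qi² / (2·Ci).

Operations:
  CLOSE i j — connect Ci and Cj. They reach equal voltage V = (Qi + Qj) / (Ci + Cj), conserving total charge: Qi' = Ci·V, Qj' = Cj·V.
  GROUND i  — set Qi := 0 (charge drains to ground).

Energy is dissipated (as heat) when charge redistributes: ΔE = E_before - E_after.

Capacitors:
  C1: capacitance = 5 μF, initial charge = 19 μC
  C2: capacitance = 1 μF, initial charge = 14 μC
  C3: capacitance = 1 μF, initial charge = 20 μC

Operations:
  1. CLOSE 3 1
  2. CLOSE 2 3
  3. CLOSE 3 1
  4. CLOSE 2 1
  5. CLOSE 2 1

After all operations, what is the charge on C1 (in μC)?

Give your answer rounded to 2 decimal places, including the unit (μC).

Answer: 38.23 μC

Derivation:
Initial: C1(5μF, Q=19μC, V=3.80V), C2(1μF, Q=14μC, V=14.00V), C3(1μF, Q=20μC, V=20.00V)
Op 1: CLOSE 3-1: Q_total=39.00, C_total=6.00, V=6.50; Q3=6.50, Q1=32.50; dissipated=109.350
Op 2: CLOSE 2-3: Q_total=20.50, C_total=2.00, V=10.25; Q2=10.25, Q3=10.25; dissipated=14.062
Op 3: CLOSE 3-1: Q_total=42.75, C_total=6.00, V=7.12; Q3=7.12, Q1=35.62; dissipated=5.859
Op 4: CLOSE 2-1: Q_total=45.88, C_total=6.00, V=7.65; Q2=7.65, Q1=38.23; dissipated=4.069
Op 5: CLOSE 2-1: Q_total=45.88, C_total=6.00, V=7.65; Q2=7.65, Q1=38.23; dissipated=0.000
Final charges: Q1=38.23, Q2=7.65, Q3=7.12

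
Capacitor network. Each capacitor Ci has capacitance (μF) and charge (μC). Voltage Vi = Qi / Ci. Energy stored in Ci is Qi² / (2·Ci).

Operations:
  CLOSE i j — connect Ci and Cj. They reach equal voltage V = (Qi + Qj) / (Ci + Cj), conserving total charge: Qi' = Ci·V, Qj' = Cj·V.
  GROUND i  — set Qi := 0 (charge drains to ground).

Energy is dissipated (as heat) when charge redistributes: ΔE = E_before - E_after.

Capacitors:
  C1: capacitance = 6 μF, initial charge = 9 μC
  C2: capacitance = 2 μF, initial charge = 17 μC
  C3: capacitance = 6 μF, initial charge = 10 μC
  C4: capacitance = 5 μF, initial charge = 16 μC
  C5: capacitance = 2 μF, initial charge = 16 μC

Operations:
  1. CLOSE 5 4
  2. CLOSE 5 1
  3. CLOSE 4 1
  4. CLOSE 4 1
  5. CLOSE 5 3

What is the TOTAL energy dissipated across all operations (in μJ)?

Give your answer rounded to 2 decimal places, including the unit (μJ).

Initial: C1(6μF, Q=9μC, V=1.50V), C2(2μF, Q=17μC, V=8.50V), C3(6μF, Q=10μC, V=1.67V), C4(5μF, Q=16μC, V=3.20V), C5(2μF, Q=16μC, V=8.00V)
Op 1: CLOSE 5-4: Q_total=32.00, C_total=7.00, V=4.57; Q5=9.14, Q4=22.86; dissipated=16.457
Op 2: CLOSE 5-1: Q_total=18.14, C_total=8.00, V=2.27; Q5=4.54, Q1=13.61; dissipated=7.075
Op 3: CLOSE 4-1: Q_total=36.46, C_total=11.00, V=3.31; Q4=16.57, Q1=19.89; dissipated=7.236
Op 4: CLOSE 4-1: Q_total=36.46, C_total=11.00, V=3.31; Q4=16.57, Q1=19.89; dissipated=0.000
Op 5: CLOSE 5-3: Q_total=14.54, C_total=8.00, V=1.82; Q5=3.63, Q3=10.90; dissipated=0.271
Total dissipated: 31.040 μJ

Answer: 31.04 μJ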